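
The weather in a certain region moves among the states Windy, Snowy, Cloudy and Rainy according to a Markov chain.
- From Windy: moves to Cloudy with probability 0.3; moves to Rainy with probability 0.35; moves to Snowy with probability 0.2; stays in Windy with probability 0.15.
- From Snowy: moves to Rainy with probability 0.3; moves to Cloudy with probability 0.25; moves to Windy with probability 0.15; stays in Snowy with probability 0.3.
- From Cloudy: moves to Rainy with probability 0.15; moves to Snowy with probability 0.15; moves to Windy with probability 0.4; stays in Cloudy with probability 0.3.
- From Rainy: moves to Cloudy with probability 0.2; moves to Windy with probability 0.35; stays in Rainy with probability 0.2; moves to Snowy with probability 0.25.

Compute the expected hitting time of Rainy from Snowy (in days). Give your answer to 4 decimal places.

Let t(s) be the expected number of days to first reach Rainy from state s, with t(Rainy) = 0. Conditioning on the first day:
t(Windy) = 1 + 0.15·t(Windy) + 0.2·t(Snowy) + 0.3·t(Cloudy)
t(Snowy) = 1 + 0.15·t(Windy) + 0.3·t(Snowy) + 0.25·t(Cloudy)
t(Cloudy) = 1 + 0.4·t(Windy) + 0.15·t(Snowy) + 0.3·t(Cloudy)
Solving: t(Windy) = 3.5492, t(Snowy) = 3.7074, t(Cloudy) = 4.2511.
Expected days from Snowy to Rainy: 3.7074.

3.7074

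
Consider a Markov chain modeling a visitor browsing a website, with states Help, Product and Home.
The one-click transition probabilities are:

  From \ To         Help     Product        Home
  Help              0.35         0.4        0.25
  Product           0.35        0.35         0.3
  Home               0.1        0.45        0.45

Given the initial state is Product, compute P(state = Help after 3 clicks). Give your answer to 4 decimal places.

Propagate the distribution vector 3 clicks from Product.
After 0 clicks: (0.0000, 1.0000, 0.0000)
After 1 click: (0.3500, 0.3500, 0.3000)
After 2 clicks: (0.2750, 0.3975, 0.3275)
After 3 clicks: (0.2681, 0.3965, 0.3354)
P(in Help after 3 clicks) = 0.2681

0.2681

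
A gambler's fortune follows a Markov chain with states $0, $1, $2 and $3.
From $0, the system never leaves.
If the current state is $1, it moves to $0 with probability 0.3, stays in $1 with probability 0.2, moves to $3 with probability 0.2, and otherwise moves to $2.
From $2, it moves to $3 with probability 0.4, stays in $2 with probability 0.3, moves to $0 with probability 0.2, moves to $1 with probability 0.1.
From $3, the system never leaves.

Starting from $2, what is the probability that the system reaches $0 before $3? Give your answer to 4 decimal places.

0.3585

Let h(s) be the probability of absorption at $0 starting from transient state s. Then h($0) = 1 and h($3) = 0. By first-step analysis:
h($1) = 0.3·1 + 0.2·h($1) + 0.3·h($2) + 0.2·0
h($2) = 0.2·1 + 0.1·h($1) + 0.3·h($2) + 0.4·0
Solving: h($1) = 0.5094, h($2) = 0.3585.
Starting from $2, the probability is 0.3585.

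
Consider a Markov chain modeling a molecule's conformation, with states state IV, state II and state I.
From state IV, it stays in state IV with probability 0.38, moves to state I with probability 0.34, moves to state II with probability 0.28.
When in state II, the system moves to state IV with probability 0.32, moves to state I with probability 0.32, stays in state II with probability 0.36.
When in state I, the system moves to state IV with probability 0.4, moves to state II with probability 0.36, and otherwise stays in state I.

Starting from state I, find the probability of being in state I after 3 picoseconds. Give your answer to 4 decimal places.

Propagate the distribution vector 3 picoseconds from state I.
After 0 picoseconds: (0.0000, 0.0000, 1.0000)
After 1 picosecond: (0.4000, 0.3600, 0.2400)
After 2 picoseconds: (0.3632, 0.3280, 0.3088)
After 3 picoseconds: (0.3665, 0.3309, 0.3026)
P(in state I after 3 picoseconds) = 0.3026

0.3026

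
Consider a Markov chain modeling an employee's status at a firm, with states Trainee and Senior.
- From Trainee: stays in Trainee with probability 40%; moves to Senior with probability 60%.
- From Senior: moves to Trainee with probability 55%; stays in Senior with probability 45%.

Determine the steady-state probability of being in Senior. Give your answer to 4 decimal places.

Let the stationary distribution be π with π = πP and π_1 + π_2 = 1.
π_1 = 0.4·π_1 + 0.55·π_2
Solving with the normalization constraint gives π = (0.4783, 0.5217).
So the stationary probability of Senior is 0.5217.

0.5217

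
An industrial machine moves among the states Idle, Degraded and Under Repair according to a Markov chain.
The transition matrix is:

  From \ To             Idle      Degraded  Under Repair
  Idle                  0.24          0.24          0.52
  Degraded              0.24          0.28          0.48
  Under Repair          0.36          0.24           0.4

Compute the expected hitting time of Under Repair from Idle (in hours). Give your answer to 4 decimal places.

1.9608

Let t(s) be the expected number of hours to first reach Under Repair from state s, with t(Under Repair) = 0. Conditioning on the first hour:
t(Idle) = 1 + 0.24·t(Idle) + 0.24·t(Degraded)
t(Degraded) = 1 + 0.24·t(Idle) + 0.28·t(Degraded)
Solving: t(Idle) = 1.9608, t(Degraded) = 2.0425.
Expected hours from Idle to Under Repair: 1.9608.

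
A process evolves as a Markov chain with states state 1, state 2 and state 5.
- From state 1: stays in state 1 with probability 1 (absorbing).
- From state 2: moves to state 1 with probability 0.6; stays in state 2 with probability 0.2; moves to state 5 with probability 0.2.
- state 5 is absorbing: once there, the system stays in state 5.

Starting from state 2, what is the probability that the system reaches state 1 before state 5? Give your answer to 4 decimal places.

Let h(s) be the probability of absorption at state 1 starting from transient state s. Then h(state 1) = 1 and h(state 5) = 0. By first-step analysis:
h(state 2) = 0.6·1 + 0.2·h(state 2) + 0.2·0
Solving: h(state 2) = 0.7500.
Starting from state 2, the probability is 0.7500.

0.7500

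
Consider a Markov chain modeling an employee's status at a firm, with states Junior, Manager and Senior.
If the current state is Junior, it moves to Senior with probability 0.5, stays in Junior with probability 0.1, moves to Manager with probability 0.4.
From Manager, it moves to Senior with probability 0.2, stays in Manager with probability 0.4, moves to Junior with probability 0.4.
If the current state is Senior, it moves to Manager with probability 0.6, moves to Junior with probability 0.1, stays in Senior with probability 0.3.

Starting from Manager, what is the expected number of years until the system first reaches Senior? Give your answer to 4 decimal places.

3.4211

Let t(s) be the expected number of years to first reach Senior from state s, with t(Senior) = 0. Conditioning on the first year:
t(Junior) = 1 + 0.1·t(Junior) + 0.4·t(Manager)
t(Manager) = 1 + 0.4·t(Junior) + 0.4·t(Manager)
Solving: t(Junior) = 2.6316, t(Manager) = 3.4211.
Expected years from Manager to Senior: 3.4211.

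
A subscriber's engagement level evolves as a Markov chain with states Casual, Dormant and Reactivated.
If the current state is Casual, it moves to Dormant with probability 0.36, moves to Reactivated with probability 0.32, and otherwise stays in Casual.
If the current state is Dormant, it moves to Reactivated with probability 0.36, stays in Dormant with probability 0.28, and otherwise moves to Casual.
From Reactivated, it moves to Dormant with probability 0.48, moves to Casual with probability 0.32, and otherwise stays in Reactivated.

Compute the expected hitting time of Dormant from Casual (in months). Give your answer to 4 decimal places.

Let t(s) be the expected number of months to first reach Dormant from state s, with t(Dormant) = 0. Conditioning on the first month:
t(Casual) = 1 + 0.32·t(Casual) + 0.32·t(Reactivated)
t(Reactivated) = 1 + 0.32·t(Casual) + 0.2·t(Reactivated)
Solving: t(Casual) = 2.5362, t(Reactivated) = 2.2645.
Expected months from Casual to Dormant: 2.5362.

2.5362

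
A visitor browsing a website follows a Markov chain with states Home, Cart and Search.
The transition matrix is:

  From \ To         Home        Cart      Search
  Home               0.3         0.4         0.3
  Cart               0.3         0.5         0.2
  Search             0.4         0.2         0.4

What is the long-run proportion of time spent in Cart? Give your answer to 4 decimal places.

0.3797

Let the stationary distribution be π with π = πP and π_1 + π_2 + π_3 = 1.
π_1 = 0.3·π_1 + 0.3·π_2 + 0.4·π_3
π_2 = 0.4·π_1 + 0.5·π_2 + 0.2·π_3
Solving with the normalization constraint gives π = (0.3291, 0.3797, 0.2911).
So the stationary probability of Cart is 0.3797.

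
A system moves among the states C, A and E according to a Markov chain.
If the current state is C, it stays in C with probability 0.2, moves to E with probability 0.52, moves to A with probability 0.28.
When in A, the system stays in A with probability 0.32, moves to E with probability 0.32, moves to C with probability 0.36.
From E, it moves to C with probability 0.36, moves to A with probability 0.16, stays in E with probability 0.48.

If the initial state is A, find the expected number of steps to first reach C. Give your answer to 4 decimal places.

Let t(s) be the expected number of steps to first reach C from state s, with t(C) = 0. Conditioning on the first step:
t(A) = 1 + 0.32·t(A) + 0.32·t(E)
t(E) = 1 + 0.16·t(A) + 0.48·t(E)
Solving: t(A) = 2.7778, t(E) = 2.7778.
Expected steps from A to C: 2.7778.

2.7778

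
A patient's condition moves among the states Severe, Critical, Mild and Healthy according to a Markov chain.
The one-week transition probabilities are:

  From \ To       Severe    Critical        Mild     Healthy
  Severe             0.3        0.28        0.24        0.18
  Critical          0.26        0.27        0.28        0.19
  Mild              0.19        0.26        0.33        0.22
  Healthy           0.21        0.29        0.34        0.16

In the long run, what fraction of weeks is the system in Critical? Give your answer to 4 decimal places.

0.2732

Let the stationary distribution be π with π = πP and π_1 + π_2 + π_3 + π_4 = 1.
π_1 = 0.3·π_1 + 0.26·π_2 + 0.19·π_3 + 0.21·π_4
π_2 = 0.28·π_1 + 0.27·π_2 + 0.26·π_3 + 0.29·π_4
π_3 = 0.24·π_1 + 0.28·π_2 + 0.33·π_3 + 0.34·π_4
Solving with the normalization constraint gives π = (0.2393, 0.2732, 0.2967, 0.1908).
So the stationary probability of Critical is 0.2732.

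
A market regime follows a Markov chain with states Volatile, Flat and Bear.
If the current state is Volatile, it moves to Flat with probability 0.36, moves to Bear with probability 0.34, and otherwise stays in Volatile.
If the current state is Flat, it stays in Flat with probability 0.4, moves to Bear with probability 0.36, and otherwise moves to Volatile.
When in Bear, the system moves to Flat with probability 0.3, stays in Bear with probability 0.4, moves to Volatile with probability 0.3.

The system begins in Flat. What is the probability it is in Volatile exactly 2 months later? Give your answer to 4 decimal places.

Sum over the intermediate state after 1 month:
P = P(Flat→Volatile)·P(Volatile→Volatile) + P(Flat→Flat)·P(Flat→Volatile) + P(Flat→Bear)·P(Bear→Volatile)
  = 0.24×0.3 + 0.4×0.24 + 0.36×0.3
  = 0.0720 + 0.0960 + 0.1080 = 0.2760

0.2760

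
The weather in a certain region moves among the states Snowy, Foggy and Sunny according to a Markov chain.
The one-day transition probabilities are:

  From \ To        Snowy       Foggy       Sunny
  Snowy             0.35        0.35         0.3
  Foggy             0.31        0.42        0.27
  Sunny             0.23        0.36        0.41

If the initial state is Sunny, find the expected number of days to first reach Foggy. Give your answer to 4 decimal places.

Let t(s) be the expected number of days to first reach Foggy from state s, with t(Foggy) = 0. Conditioning on the first day:
t(Snowy) = 1 + 0.35·t(Snowy) + 0.3·t(Sunny)
t(Sunny) = 1 + 0.23·t(Snowy) + 0.41·t(Sunny)
Solving: t(Snowy) = 2.8299, t(Sunny) = 2.7981.
Expected days from Sunny to Foggy: 2.7981.

2.7981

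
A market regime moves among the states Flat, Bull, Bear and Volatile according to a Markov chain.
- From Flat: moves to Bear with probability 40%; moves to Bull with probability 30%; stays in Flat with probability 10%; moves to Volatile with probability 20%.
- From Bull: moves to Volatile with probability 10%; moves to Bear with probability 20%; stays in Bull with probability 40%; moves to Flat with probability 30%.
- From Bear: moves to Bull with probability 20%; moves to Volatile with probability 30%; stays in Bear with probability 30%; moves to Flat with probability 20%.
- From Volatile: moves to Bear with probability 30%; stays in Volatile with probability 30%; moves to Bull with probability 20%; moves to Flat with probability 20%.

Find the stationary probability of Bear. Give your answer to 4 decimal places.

Let the stationary distribution be π with π = πP and π_1 + π_2 + π_3 + π_4 = 1.
π_1 = 0.1·π_1 + 0.3·π_2 + 0.2·π_3 + 0.2·π_4
π_2 = 0.3·π_1 + 0.4·π_2 + 0.2·π_3 + 0.2·π_4
π_3 = 0.4·π_1 + 0.2·π_2 + 0.3·π_3 + 0.3·π_4
Solving with the normalization constraint gives π = (0.2069, 0.2759, 0.2931, 0.2241).
So the stationary probability of Bear is 0.2931.

0.2931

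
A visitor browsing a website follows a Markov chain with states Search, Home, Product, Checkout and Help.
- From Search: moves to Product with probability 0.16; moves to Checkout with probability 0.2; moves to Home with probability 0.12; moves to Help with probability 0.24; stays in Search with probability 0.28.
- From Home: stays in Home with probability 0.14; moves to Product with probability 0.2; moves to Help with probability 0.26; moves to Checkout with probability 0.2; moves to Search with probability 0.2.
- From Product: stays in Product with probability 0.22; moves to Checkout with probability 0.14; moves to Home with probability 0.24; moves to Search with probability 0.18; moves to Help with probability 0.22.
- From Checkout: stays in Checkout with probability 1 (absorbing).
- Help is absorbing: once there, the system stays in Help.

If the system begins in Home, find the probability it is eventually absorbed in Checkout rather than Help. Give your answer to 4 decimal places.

0.4316

Let h(s) be the probability of absorption at Checkout starting from transient state s. Then h(Checkout) = 1 and h(Help) = 0. By first-step analysis:
h(Search) = 0.28·h(Search) + 0.12·h(Home) + 0.16·h(Product) + 0.2·1 + 0.24·0
h(Home) = 0.2·h(Search) + 0.14·h(Home) + 0.2·h(Product) + 0.2·1 + 0.26·0
h(Product) = 0.18·h(Search) + 0.24·h(Home) + 0.22·h(Product) + 0.14·1 + 0.22·0
Solving: h(Search) = 0.4418, h(Home) = 0.4316, h(Product) = 0.4142.
Starting from Home, the probability is 0.4316.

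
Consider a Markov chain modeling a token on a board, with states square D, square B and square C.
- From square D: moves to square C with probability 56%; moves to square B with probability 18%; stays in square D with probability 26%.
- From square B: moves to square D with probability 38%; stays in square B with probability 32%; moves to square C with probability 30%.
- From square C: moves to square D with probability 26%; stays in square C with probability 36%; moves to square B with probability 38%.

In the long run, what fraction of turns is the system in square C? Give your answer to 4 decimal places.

Let the stationary distribution be π with π = πP and π_1 + π_2 + π_3 = 1.
π_1 = 0.26·π_1 + 0.38·π_2 + 0.26·π_3
π_2 = 0.18·π_1 + 0.32·π_2 + 0.38·π_3
Solving with the normalization constraint gives π = (0.2963, 0.3026, 0.4011).
So the stationary probability of square C is 0.4011.

0.4011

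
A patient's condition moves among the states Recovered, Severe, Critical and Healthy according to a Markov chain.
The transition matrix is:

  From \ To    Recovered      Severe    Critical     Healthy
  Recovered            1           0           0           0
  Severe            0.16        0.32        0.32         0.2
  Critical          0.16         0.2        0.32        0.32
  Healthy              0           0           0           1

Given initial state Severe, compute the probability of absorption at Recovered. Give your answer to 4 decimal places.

Let h(s) be the probability of absorption at Recovered starting from transient state s. Then h(Recovered) = 1 and h(Healthy) = 0. By first-step analysis:
h(Severe) = 0.16·1 + 0.32·h(Severe) + 0.32·h(Critical) + 0.2·0
h(Critical) = 0.16·1 + 0.2·h(Severe) + 0.32·h(Critical) + 0.32·0
Solving: h(Severe) = 0.4016, h(Critical) = 0.3534.
Starting from Severe, the probability is 0.4016.

0.4016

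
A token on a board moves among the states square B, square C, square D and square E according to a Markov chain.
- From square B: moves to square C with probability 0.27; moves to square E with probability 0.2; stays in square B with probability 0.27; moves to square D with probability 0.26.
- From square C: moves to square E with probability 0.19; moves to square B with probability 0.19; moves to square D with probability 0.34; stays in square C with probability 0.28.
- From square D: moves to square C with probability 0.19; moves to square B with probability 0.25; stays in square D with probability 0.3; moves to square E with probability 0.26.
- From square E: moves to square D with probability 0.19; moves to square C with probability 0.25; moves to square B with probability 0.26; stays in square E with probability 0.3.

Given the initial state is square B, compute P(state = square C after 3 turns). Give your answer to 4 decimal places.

0.2456

Propagate the distribution vector 3 turns from square B.
After 0 turns: (1.0000, 0.0000, 0.0000, 0.0000)
After 1 turn: (0.2700, 0.2700, 0.2600, 0.2000)
After 2 turns: (0.2412, 0.2479, 0.2780, 0.2329)
After 3 turns: (0.2423, 0.2456, 0.2746, 0.2375)
P(in square C after 3 turns) = 0.2456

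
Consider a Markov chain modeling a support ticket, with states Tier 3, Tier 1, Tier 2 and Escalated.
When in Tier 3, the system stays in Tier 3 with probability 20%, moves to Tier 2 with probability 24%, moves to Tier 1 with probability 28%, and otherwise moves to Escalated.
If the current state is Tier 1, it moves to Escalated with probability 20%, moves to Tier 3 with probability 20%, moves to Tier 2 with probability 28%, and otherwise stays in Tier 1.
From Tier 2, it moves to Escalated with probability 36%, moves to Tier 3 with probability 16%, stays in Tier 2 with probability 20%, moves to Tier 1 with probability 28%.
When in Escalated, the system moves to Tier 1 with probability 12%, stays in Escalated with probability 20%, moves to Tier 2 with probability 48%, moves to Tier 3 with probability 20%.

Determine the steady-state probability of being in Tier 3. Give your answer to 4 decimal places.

0.1880

Let the stationary distribution be π with π = πP and π_1 + π_2 + π_3 + π_4 = 1.
π_1 = 0.2·π_1 + 0.2·π_2 + 0.16·π_3 + 0.2·π_4
π_2 = 0.28·π_1 + 0.32·π_2 + 0.28·π_3 + 0.12·π_4
π_3 = 0.24·π_1 + 0.28·π_2 + 0.2·π_3 + 0.48·π_4
Solving with the normalization constraint gives π = (0.1880, 0.2478, 0.3010, 0.2632).
So the stationary probability of Tier 3 is 0.1880.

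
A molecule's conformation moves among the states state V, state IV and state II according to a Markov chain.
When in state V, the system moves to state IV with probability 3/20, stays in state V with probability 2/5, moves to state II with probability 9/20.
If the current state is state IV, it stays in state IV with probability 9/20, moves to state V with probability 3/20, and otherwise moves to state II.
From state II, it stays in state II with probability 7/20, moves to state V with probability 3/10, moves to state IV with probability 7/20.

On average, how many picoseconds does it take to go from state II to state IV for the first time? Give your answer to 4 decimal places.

3.5294

Let t(s) be the expected number of picoseconds to first reach state IV from state s, with t(state IV) = 0. Conditioning on the first picosecond:
t(state V) = 1 + 0.4·t(state V) + 0.45·t(state II)
t(state II) = 1 + 0.3·t(state V) + 0.35·t(state II)
Solving: t(state V) = 4.3137, t(state II) = 3.5294.
Expected picoseconds from state II to state IV: 3.5294.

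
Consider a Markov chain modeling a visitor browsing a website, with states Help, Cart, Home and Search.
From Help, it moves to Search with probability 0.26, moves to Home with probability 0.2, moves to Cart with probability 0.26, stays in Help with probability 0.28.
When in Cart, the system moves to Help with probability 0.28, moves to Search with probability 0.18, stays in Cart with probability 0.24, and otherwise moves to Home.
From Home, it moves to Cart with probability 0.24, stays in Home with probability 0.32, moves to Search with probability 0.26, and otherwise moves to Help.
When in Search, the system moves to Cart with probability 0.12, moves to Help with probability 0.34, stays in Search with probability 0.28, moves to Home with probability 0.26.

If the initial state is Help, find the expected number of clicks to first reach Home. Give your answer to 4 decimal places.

4.2206

Let t(s) be the expected number of clicks to first reach Home from state s, with t(Home) = 0. Conditioning on the first click:
t(Help) = 1 + 0.28·t(Help) + 0.26·t(Cart) + 0.26·t(Search)
t(Cart) = 1 + 0.28·t(Help) + 0.24·t(Cart) + 0.18·t(Search)
t(Search) = 1 + 0.34·t(Help) + 0.12·t(Cart) + 0.28·t(Search)
Solving: t(Help) = 4.2206, t(Cart) = 3.8226, t(Search) = 4.0191.
Expected clicks from Help to Home: 4.2206.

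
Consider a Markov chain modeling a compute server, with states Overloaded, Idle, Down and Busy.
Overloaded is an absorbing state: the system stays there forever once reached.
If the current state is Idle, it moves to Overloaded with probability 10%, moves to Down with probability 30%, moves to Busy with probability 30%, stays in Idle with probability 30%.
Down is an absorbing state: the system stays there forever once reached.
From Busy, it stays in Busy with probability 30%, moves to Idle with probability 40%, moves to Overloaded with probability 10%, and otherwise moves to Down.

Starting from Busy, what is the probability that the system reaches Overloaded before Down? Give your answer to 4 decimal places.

0.2973

Let h(s) be the probability of absorption at Overloaded starting from transient state s. Then h(Overloaded) = 1 and h(Down) = 0. By first-step analysis:
h(Idle) = 0.1·1 + 0.3·h(Idle) + 0.3·0 + 0.3·h(Busy)
h(Busy) = 0.1·1 + 0.4·h(Idle) + 0.2·0 + 0.3·h(Busy)
Solving: h(Idle) = 0.2703, h(Busy) = 0.2973.
Starting from Busy, the probability is 0.2973.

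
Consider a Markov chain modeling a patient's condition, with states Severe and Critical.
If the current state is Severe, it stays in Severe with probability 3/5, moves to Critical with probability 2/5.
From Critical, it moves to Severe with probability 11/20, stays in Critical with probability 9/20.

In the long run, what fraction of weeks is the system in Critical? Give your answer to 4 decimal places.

0.4211

Let the stationary distribution be π with π = πP and π_1 + π_2 = 1.
π_1 = 0.6·π_1 + 0.55·π_2
Solving with the normalization constraint gives π = (0.5789, 0.4211).
So the stationary probability of Critical is 0.4211.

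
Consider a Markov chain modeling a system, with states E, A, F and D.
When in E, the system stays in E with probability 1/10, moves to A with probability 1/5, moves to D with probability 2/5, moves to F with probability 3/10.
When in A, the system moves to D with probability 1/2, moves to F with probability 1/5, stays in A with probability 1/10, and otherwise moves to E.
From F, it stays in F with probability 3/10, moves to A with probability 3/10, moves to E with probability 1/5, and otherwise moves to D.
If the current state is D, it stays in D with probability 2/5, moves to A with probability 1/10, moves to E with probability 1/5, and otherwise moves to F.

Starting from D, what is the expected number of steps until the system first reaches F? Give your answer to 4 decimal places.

Let t(s) be the expected number of steps to first reach F from state s, with t(F) = 0. Conditioning on the first step:
t(E) = 1 + 0.1·t(E) + 0.2·t(A) + 0.4·t(D)
t(A) = 1 + 0.2·t(E) + 0.1·t(A) + 0.5·t(D)
t(D) = 1 + 0.2·t(E) + 0.1·t(A) + 0.4·t(D)
Solving: t(E) = 3.5016, t(A) = 3.8170, t(D) = 3.4700.
Expected steps from D to F: 3.4700.

3.4700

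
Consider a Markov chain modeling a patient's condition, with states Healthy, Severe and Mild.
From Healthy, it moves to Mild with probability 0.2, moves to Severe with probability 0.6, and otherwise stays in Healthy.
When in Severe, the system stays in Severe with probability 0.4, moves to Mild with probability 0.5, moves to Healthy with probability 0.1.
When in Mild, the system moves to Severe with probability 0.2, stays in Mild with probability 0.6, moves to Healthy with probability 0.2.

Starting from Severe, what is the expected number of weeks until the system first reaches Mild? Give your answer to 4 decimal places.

2.1429

Let t(s) be the expected number of weeks to first reach Mild from state s, with t(Mild) = 0. Conditioning on the first week:
t(Healthy) = 1 + 0.2·t(Healthy) + 0.6·t(Severe)
t(Severe) = 1 + 0.1·t(Healthy) + 0.4·t(Severe)
Solving: t(Healthy) = 2.8571, t(Severe) = 2.1429.
Expected weeks from Severe to Mild: 2.1429.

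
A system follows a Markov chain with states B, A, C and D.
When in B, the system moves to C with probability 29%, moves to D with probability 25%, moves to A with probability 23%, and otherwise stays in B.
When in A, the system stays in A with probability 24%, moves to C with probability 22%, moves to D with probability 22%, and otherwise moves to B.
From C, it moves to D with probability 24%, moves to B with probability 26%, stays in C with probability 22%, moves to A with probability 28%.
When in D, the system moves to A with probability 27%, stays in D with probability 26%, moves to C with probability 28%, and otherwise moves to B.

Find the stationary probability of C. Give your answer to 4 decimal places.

Let the stationary distribution be π with π = πP and π_1 + π_2 + π_3 + π_4 = 1.
π_1 = 0.23·π_1 + 0.32·π_2 + 0.26·π_3 + 0.19·π_4
π_2 = 0.23·π_1 + 0.24·π_2 + 0.28·π_3 + 0.27·π_4
π_3 = 0.29·π_1 + 0.22·π_2 + 0.22·π_3 + 0.28·π_4
Solving with the normalization constraint gives π = (0.2508, 0.2548, 0.2521, 0.2423).
So the stationary probability of C is 0.2521.

0.2521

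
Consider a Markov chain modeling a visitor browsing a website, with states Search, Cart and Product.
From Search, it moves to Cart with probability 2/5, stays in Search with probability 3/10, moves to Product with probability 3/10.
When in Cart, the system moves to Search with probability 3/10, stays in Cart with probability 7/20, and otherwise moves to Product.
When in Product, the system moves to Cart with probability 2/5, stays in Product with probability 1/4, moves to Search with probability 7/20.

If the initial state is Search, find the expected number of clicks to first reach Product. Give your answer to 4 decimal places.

3.1343

Let t(s) be the expected number of clicks to first reach Product from state s, with t(Product) = 0. Conditioning on the first click:
t(Search) = 1 + 0.3·t(Search) + 0.4·t(Cart)
t(Cart) = 1 + 0.3·t(Search) + 0.35·t(Cart)
Solving: t(Search) = 3.1343, t(Cart) = 2.9851.
Expected clicks from Search to Product: 3.1343.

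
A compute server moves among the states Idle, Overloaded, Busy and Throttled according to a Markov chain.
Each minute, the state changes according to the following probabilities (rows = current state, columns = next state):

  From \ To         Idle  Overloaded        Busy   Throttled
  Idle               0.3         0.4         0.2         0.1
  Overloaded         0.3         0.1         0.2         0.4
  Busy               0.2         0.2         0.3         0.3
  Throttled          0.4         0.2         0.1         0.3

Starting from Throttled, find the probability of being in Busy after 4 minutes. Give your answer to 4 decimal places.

Propagate the distribution vector 4 minutes from Throttled.
After 0 minutes: (0.0000, 0.0000, 0.0000, 1.0000)
After 1 minute: (0.4000, 0.2000, 0.1000, 0.3000)
After 2 minutes: (0.3200, 0.2600, 0.1800, 0.2400)
After 3 minutes: (0.3060, 0.2380, 0.1940, 0.2620)
After 4 minutes: (0.3068, 0.2374, 0.1932, 0.2626)
P(in Busy after 4 minutes) = 0.1932

0.1932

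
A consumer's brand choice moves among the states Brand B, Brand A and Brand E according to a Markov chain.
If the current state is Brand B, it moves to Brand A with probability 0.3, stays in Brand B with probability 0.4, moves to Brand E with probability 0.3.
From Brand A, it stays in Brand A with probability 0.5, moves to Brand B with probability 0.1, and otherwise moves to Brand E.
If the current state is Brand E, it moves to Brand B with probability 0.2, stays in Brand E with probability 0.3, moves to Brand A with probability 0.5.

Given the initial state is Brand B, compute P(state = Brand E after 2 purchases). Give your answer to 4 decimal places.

0.3300

Sum over the intermediate state after 1 purchase:
P = P(Brand B→Brand B)·P(Brand B→Brand E) + P(Brand B→Brand A)·P(Brand A→Brand E) + P(Brand B→Brand E)·P(Brand E→Brand E)
  = 0.4×0.3 + 0.3×0.4 + 0.3×0.3
  = 0.1200 + 0.1200 + 0.0900 = 0.3300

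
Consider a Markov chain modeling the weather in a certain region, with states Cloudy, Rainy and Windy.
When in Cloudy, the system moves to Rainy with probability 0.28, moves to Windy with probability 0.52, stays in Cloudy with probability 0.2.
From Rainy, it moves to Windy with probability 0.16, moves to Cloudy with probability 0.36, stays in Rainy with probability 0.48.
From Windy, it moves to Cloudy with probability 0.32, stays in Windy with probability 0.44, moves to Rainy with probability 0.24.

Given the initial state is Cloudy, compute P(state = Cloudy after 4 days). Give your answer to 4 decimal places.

Propagate the distribution vector 4 days from Cloudy.
After 0 days: (1.0000, 0.0000, 0.0000)
After 1 day: (0.2000, 0.2800, 0.5200)
After 2 days: (0.3072, 0.3152, 0.3776)
After 3 days: (0.2957, 0.3279, 0.3763)
After 4 days: (0.2976, 0.3305, 0.3718)
P(in Cloudy after 4 days) = 0.2976

0.2976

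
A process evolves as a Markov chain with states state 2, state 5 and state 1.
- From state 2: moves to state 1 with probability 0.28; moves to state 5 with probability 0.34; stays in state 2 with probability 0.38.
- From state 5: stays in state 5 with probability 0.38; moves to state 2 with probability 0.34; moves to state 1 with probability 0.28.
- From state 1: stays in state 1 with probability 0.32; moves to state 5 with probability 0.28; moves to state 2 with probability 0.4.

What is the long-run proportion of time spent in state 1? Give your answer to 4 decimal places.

0.2917

Let the stationary distribution be π with π = πP and π_1 + π_2 + π_3 = 1.
π_1 = 0.38·π_1 + 0.34·π_2 + 0.4·π_3
π_2 = 0.34·π_1 + 0.38·π_2 + 0.28·π_3
Solving with the normalization constraint gives π = (0.3724, 0.3359, 0.2917).
So the stationary probability of state 1 is 0.2917.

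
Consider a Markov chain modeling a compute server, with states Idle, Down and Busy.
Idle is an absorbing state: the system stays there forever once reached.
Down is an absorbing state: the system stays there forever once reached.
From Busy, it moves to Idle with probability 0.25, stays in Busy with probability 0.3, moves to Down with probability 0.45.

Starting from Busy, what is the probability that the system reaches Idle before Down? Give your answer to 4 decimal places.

0.3571

Let h(s) be the probability of absorption at Idle starting from transient state s. Then h(Idle) = 1 and h(Down) = 0. By first-step analysis:
h(Busy) = 0.25·1 + 0.45·0 + 0.3·h(Busy)
Solving: h(Busy) = 0.3571.
Starting from Busy, the probability is 0.3571.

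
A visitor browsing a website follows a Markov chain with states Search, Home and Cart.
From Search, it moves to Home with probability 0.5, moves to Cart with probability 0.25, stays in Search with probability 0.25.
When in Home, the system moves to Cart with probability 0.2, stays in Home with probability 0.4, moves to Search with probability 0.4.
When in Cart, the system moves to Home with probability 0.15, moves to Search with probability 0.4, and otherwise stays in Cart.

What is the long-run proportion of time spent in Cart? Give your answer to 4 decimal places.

0.2899

Let the stationary distribution be π with π = πP and π_1 + π_2 + π_3 = 1.
π_1 = 0.25·π_1 + 0.4·π_2 + 0.4·π_3
π_2 = 0.5·π_1 + 0.4·π_2 + 0.15·π_3
Solving with the normalization constraint gives π = (0.3478, 0.3623, 0.2899).
So the stationary probability of Cart is 0.2899.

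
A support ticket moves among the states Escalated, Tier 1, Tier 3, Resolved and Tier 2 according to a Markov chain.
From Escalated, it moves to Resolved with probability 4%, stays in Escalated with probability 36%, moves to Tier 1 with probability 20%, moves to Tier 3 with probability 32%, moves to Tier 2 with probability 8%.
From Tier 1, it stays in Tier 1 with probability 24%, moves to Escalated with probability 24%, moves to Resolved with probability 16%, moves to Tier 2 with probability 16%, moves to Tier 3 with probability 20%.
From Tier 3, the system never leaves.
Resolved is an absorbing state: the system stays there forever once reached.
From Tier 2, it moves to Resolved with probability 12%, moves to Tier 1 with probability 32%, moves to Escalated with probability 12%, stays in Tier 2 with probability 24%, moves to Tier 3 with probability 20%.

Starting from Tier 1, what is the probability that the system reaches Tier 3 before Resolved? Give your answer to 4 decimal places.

0.6505

Let h(s) be the probability of absorption at Tier 3 starting from transient state s. Then h(Tier 3) = 1 and h(Resolved) = 0. By first-step analysis:
h(Escalated) = 0.36·h(Escalated) + 0.2·h(Tier 1) + 0.32·1 + 0.04·0 + 0.08·h(Tier 2)
h(Tier 1) = 0.24·h(Escalated) + 0.24·h(Tier 1) + 0.2·1 + 0.16·0 + 0.16·h(Tier 2)
h(Tier 2) = 0.12·h(Escalated) + 0.32·h(Tier 1) + 0.2·1 + 0.12·0 + 0.24·h(Tier 2)
Solving: h(Escalated) = 0.7859, h(Tier 1) = 0.6505, h(Tier 2) = 0.6612.
Starting from Tier 1, the probability is 0.6505.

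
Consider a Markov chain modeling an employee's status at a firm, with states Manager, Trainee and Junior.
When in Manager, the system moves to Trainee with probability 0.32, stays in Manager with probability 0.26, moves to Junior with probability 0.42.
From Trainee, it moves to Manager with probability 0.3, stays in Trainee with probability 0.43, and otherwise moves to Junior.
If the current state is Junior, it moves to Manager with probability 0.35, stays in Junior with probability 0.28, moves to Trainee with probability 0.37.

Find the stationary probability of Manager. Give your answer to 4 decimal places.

Let the stationary distribution be π with π = πP and π_1 + π_2 + π_3 = 1.
π_1 = 0.26·π_1 + 0.3·π_2 + 0.35·π_3
π_2 = 0.32·π_1 + 0.43·π_2 + 0.37·π_3
Solving with the normalization constraint gives π = (0.3038, 0.3775, 0.3188).
So the stationary probability of Manager is 0.3038.

0.3038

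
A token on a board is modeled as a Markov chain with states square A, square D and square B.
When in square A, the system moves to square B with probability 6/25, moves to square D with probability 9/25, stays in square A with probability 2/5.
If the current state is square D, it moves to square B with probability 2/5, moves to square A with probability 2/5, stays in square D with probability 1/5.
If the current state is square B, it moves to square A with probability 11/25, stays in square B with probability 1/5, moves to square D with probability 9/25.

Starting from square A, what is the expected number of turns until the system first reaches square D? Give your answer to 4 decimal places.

Let t(s) be the expected number of turns to first reach square D from state s, with t(square D) = 0. Conditioning on the first turn:
t(square A) = 1 + 0.4·t(square A) + 0.24·t(square B)
t(square B) = 1 + 0.44·t(square A) + 0.2·t(square B)
Solving: t(square A) = 2.7778, t(square B) = 2.7778.
Expected turns from square A to square D: 2.7778.

2.7778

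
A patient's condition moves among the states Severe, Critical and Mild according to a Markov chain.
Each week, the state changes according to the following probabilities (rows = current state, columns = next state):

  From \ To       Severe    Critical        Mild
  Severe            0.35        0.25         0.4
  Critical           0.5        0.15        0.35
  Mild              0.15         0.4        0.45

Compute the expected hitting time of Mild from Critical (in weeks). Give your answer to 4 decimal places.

Let t(s) be the expected number of weeks to first reach Mild from state s, with t(Mild) = 0. Conditioning on the first week:
t(Severe) = 1 + 0.35·t(Severe) + 0.25·t(Critical)
t(Critical) = 1 + 0.5·t(Severe) + 0.15·t(Critical)
Solving: t(Severe) = 2.5731, t(Critical) = 2.6901.
Expected weeks from Critical to Mild: 2.6901.

2.6901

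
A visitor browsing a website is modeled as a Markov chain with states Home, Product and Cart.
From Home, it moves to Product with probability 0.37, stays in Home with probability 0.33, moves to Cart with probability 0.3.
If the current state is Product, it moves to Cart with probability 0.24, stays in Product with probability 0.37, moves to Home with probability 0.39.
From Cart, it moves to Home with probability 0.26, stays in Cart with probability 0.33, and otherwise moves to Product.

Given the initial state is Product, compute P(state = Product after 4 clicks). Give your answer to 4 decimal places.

Propagate the distribution vector 4 clicks from Product.
After 0 clicks: (0.0000, 1.0000, 0.0000)
After 1 click: (0.3900, 0.3700, 0.2400)
After 2 clicks: (0.3354, 0.3796, 0.2850)
After 3 clicks: (0.3328, 0.3814, 0.2858)
After 4 clicks: (0.3329, 0.3814, 0.2857)
P(in Product after 4 clicks) = 0.3814

0.3814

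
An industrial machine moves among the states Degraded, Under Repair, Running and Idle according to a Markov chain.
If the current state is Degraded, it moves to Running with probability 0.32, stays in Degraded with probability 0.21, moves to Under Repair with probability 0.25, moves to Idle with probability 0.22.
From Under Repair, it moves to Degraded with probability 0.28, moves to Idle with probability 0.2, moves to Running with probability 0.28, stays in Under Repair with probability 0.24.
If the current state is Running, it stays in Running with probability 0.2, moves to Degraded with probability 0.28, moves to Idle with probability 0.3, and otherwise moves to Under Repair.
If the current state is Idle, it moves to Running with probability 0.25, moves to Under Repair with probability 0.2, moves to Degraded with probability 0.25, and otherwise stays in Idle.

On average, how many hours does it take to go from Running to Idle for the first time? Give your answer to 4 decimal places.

Let t(s) be the expected number of hours to first reach Idle from state s, with t(Idle) = 0. Conditioning on the first hour:
t(Degraded) = 1 + 0.21·t(Degraded) + 0.25·t(Under Repair) + 0.32·t(Running)
t(Under Repair) = 1 + 0.28·t(Degraded) + 0.24·t(Under Repair) + 0.28·t(Running)
t(Running) = 1 + 0.28·t(Degraded) + 0.22·t(Under Repair) + 0.2·t(Running)
Solving: t(Degraded) = 4.2125, t(Under Repair) = 4.3080, t(Running) = 3.9091.
Expected hours from Running to Idle: 3.9091.

3.9091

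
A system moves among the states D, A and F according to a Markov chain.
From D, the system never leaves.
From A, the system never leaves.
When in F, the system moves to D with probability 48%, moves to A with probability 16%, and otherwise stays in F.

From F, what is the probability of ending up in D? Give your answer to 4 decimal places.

0.7500

Let h(s) be the probability of absorption at D starting from transient state s. Then h(D) = 1 and h(A) = 0. By first-step analysis:
h(F) = 0.48·1 + 0.16·0 + 0.36·h(F)
Solving: h(F) = 0.7500.
Starting from F, the probability is 0.7500.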